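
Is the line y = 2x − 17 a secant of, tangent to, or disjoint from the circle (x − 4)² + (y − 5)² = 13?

d² = (2·4 − 1·5 − (17))²/5 = 196/5; r² = 13.
Since d² > r², the line lies outside the circle.

disjoint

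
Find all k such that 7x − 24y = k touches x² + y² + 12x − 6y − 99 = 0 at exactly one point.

For a tangent, require d(centre, line) = r = 12.
|7·(−6) − 24·3 − k| / √625 = 12
|k − (−114)| = 12·25, so k = 186 or k = −414.

k = −414 or k = 186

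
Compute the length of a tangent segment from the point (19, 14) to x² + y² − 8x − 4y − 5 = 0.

2√86

With centre O = (4, 2), |OP|² = 369 and r² = 25.
The tangent meets the radius at right angles, so tangent² = |PO|² − r² = 369 − 25 = 344.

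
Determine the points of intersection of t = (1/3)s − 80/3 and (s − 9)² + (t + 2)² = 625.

Express t = (−80 + s)/3 and substitute into the circle:
10s² − 310s + 580 = 0  ⟹  s² − 31s + 58 = 0
s = 29 or s = 2, giving (29, −17) and (2, −26).

(2, −26) and (29, −17)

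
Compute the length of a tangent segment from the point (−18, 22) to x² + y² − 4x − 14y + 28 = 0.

Centre (2, 7), r² = 25. |PO|² = (−20)² + (15)² = 625.
By the tangent–radius right angle, tangent length = √(|PO|² − r²) = √600 = 10√6.

10√6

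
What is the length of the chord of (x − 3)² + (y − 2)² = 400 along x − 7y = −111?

Centre (3, 2), r² = 400. Perpendicular distance d from centre to line = |100| / √50 = 100/√50.
Chord = 2√(r² − d²) = 2·√(200) = 20√2.

20√2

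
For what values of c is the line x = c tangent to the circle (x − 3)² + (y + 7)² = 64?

The line touches the circle iff its distance from (3, −7) is 8:
|1·3 + 0·(−7) − c| / √1 = 8
|c − (3)| = 8, so c = 11 or c = −5.

c = −5 or c = 11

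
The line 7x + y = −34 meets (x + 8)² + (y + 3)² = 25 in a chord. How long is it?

From the line, y = −7x − 34. Substituting:
50x² + 450x + 1000 = 0  ⟹  x² + 9x + 20 = 0
x = −4 or x = −5, giving (−4, −6) and (−5, 1).
|(−4, −6) − (−5, 1)| = √((1)² + (−7)²) = 5√2.

5√2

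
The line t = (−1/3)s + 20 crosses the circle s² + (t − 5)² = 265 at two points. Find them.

(−3, 21) and (12, 16)

Express t = (60 − s)/3 and substitute into the circle:
10s² − 90s − 360 = 0  ⟹  s² − 9s − 36 = 0
s = 12 or s = −3, giving (12, 16) and (−3, 21).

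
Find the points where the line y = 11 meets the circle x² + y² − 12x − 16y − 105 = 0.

Express y = 11 and substitute into the circle:
x² − 12x − 160 = 0
x = 20 or x = −8, giving (20, 11) and (−8, 11).

(−8, 11) and (20, 11)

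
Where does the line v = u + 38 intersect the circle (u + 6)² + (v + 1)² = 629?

From the line, v = u + 38. Substituting:
2u² + 90u + 928 = 0  ⟹  u² + 45u + 464 = 0
u = −16 or u = −29, giving (−16, 22) and (−29, 9).

(−29, 9) and (−16, 22)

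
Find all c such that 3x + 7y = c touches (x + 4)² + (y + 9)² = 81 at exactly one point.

c = −75 ± 9√58

Tangency holds when the distance from the centre (−4, −9) to the line equals the radius 9:
|3·(−4) + 7·(−9) − c| / √58 = 9
|c − (−75)| = 9√58.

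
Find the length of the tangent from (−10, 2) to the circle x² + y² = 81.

Centre (0, 0), r² = 81. |PO|² = (−10)² + (2)² = 104.
The tangent meets the radius at right angles, so tangent² = |PO|² − r² = 104 − 81 = 23.

√23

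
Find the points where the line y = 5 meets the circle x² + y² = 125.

Substitute y = 5:
x² − 100 = 0
x = 10 or x = −10, giving (10, 5) and (−10, 5).

(−10, 5) and (10, 5)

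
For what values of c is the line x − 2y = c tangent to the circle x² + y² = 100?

c = ±10√5

The line touches the circle iff its distance from (0, 0) is 10:
|1·0 − 2·0 − c| / √5 = 10
|c| = 10√5.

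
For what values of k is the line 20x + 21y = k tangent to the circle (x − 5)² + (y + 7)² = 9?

Tangency holds when the distance from the centre (5, −7) to the line equals the radius 3:
|20·5 + 21·(−7) − k| / √841 = 3
|k − (−47)| = 3·29, so k = 40 or k = −134.

k = −134 or k = 40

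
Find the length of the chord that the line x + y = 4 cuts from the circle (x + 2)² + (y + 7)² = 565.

Substitute y = −x + 4:
2x² − 18x − 440 = 0  ⟹  x² − 9x − 220 = 0
x = 20 or x = −11, giving (20, −16) and (−11, 15).
Chord length = distance between (20, −16) and (−11, 15) = √1922 = 31√2.

31√2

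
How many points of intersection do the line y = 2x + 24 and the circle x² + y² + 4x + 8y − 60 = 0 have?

0

Centre (−2, −4), r² = 80. Distance² from centre to line = (24)²/5 = 576/5.
Since d² > r², the line lies outside the circle.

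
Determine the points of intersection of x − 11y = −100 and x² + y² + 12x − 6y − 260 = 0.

(−23, 7) and (10, 10)

Substitute y = (100 + x)/11:
122x² + 1586x − 28060 = 0  ⟹  x² + 13x − 230 = 0
x = 10 or x = −23, giving (10, 10) and (−23, 7).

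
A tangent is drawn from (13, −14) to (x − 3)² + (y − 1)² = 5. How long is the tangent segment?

Centre (3, 1), r² = 5. |PO|² = (10)² + (−15)² = 325.
Power of the point: PT² = |PO|² − r² = 320, so PT = 8√5.

8√5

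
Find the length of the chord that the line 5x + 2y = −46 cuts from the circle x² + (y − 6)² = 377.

6√29

Substitute y = (−46 − 5x)/2:
29x² + 580x + 1856 = 0  ⟹  x² + 20x + 64 = 0
x = −4 or x = −16, giving (−4, −13) and (−16, 17).
Chord length = distance between (−4, −13) and (−16, 17) = √1044 = 6√29.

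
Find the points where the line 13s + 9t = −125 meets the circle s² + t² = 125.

(−11, 2) and (−2, −11)

From the line, t = (−125 − 13s)/9. Substituting:
250s² + 3250s + 5500 = 0  ⟹  s² + 13s + 22 = 0
s = −2 or s = −11, giving (−2, −11) and (−11, 2).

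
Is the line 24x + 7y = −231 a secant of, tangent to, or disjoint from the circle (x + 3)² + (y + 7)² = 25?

Substituting the line into the circle gives 625x² + 9030x + 32340 = 0.
Δ = 81540900 − 80850000 = 690900.
Two real roots: the line is a secant.

secant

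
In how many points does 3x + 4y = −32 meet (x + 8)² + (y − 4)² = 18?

0

Substituting the line into the circle gives 25x² + 544x + 3040 = 0.
Discriminant = (544)² − 4·25·(3040) = −8064 < 0.
No real roots: the line does not meet the circle.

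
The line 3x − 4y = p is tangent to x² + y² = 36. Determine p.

p = −30 or p = 30

For a tangent, require d(centre, line) = r = 6.
|3·0 − 4·0 − p| / √25 = 6
|p| = 6·5, so p = 30 or p = −30.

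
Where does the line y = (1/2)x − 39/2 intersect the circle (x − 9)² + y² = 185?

(13, −13) and (17, −11)

Substitute y = (−39 + x)/2:
5x² − 150x + 1105 = 0  ⟹  x² − 30x + 221 = 0
x = 17 or x = 13, giving (17, −11) and (13, −13).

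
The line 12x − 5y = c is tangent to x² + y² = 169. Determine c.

c = −169 or c = 169

For a tangent, require d(centre, line) = r = 13.
|12·0 − 5·0 − c| / √169 = 13
|c| = 13·13, so c = 169 or c = −169.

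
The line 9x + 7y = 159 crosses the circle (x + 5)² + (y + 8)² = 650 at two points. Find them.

(6, 15) and (20, −3)

Substitute y = (159 − 9x)/7:
130x² − 3380x + 15600 = 0  ⟹  x² − 26x + 120 = 0
x = 20 or x = 6, giving (20, −3) and (6, 15).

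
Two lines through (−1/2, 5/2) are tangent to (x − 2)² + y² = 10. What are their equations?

Let a tangent through (−1/2, 5/2) have slope m. Its distance from (2, 0) must equal √10:
[m·(5/2) − (−5/2)]² = 10(m² + 1)
3m² − 10m + 3 = 0, so m = 1/3 or m = 3.
With m = 1/3: x − 3y = −8. With m = 3: 3x − y = −4.

x − 3y = −8 and 3x − y = −4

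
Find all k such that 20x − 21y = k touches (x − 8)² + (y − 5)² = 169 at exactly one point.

For a tangent, require d(centre, line) = r = 13.
|20·8 − 21·5 − k| / √841 = 13
|k − (55)| = 13·29, so k = 432 or k = −322.

k = −322 or k = 432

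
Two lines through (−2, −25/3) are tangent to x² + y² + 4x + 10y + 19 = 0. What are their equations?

Write the tangent as mx − y + (−25/3 − m·(−2)) = 0 and set its distance from the centre to √10:
(0m − (10/3))² = 10(m² + 1)
9m² − 1 = 0, so m = 1/3 or m = −1/3.
Through (−2, −25/3) these give x − 3y = 23 and x + 3y = −27.

x − 3y = 23 and x + 3y = −27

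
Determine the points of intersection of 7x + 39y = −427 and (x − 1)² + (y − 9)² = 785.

From the line, y = (−427 − 7x)/39. Substituting:
1570x² + 7850x − 587180 = 0  ⟹  x² + 5x − 374 = 0
x = 17 or x = −22, giving (17, −14) and (−22, −7).

(−22, −7) and (17, −14)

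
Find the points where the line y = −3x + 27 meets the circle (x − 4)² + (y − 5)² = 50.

(5, 12) and (9, 0)

Express y = −3x + 27 and substitute into the circle:
10x² − 140x + 450 = 0  ⟹  x² − 14x + 45 = 0
x = 9 or x = 5, giving (9, 0) and (5, 12).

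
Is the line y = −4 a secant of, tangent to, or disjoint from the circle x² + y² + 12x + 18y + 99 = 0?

disjoint

Centre (−6, −9), r² = 18. Distance² from centre to line = (−5)² = 25.
Since d² > r², the line lies outside the circle.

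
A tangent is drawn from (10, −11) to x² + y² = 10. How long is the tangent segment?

Centre (0, 0), r² = 10. |PO|² = (10)² + (−11)² = 221.
By the tangent–radius right angle, tangent length = √(|PO|² − r²) = √211.

√211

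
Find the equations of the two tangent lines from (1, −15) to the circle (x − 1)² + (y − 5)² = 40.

3x + y = −12 and 3x − y = 18

Write the tangent as mx − y + (−15 − m·(1)) = 0 and set its distance from the centre to 2√10:
(0m − (20))² = 40(m² + 1)
m² − 9 = 0, so m = −3 or m = 3.
Through (1, −15) these give 3x + y = −12 and 3x − y = 18.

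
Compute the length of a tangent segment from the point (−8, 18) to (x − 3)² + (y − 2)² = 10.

√367

The centre is (3, 2) and r = √10. The square of the distance from P to the centre is 121 + 256 = 377.
By the tangent–radius right angle, tangent length = √(|PO|² − r²) = √367.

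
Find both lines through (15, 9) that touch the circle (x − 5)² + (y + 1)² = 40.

x − 3y = −12 and 3x − y = 36

Write the tangent as mx − y + (9 − m·(15)) = 0 and set its distance from the centre to 2√10:
[m·(−10) − (−10)]² = 40(m² + 1)
3m² − 10m + 3 = 0, so m = 1/3 or m = 3.
With m = 1/3: x − 3y = −12. With m = 3: 3x − y = 36.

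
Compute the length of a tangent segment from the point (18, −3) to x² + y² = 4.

Centre (0, 0), r² = 4. |PO|² = (18)² + (−3)² = 333.
The tangent meets the radius at right angles, so tangent² = |PO|² − r² = 333 − 4 = 329.

√329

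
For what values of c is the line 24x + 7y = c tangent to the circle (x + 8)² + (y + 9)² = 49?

c = −430 or c = −80

The line touches the circle iff its distance from (−8, −9) is 7:
|24·(−8) + 7·(−9) − c| / √625 = 7
|c − (−255)| = 7·25, so c = −80 or c = −430.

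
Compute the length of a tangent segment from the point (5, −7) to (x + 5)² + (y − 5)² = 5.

The centre is (−5, 5) and r = √5. The square of the distance from P to the centre is 100 + 144 = 244.
By the tangent–radius right angle, tangent length = √(|PO|² − r²) = √239.

√239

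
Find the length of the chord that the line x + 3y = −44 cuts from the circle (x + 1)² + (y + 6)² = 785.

The distance from (−1, −6) to the line is 25/√10, and r² = 785.
Chord = 2√(r² − d²) = 2·√(1445/2) = 17√10.

17√10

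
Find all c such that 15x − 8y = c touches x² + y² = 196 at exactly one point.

c = −238 or c = 238

For a tangent, require d(centre, line) = r = 14.
|15·0 − 8·0 − c| / √289 = 14
|c| = 14·17, so c = 238 or c = −238.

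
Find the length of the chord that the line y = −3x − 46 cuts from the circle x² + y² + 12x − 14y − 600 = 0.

From the line, y = −3x − 46. Substituting:
10x² + 330x + 2160 = 0  ⟹  x² + 33x + 216 = 0
x = −9 or x = −24, giving (−9, −19) and (−24, 26).
Chord length = distance between (−9, −19) and (−24, 26) = √2250 = 15√10.

15√10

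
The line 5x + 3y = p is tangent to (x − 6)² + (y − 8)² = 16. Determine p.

For a tangent, require d(centre, line) = r = 4.
|5·6 + 3·8 − p| / √34 = 4
|p − (54)| = 4√34.

p = 54 ± 4√34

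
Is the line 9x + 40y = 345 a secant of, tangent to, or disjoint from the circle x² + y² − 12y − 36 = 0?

Substituting the line into the circle gives 1681x² − 1890x − 104175 = 0.
Discriminant = (−1890)² − 4·1681·(−104175) = 704044800 > 0.
Two real roots: the line is a secant.

secant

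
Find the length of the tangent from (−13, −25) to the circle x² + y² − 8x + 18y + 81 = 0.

With centre O = (4, −9), |OP|² = 545 and r² = 16.
By the tangent–radius right angle, tangent length = √(|PO|² − r²) = √529 = 23.

23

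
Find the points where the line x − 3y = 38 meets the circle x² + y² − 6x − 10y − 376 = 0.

From the line, y = (−38 + x)/3. Substituting:
10x² − 160x − 800 = 0  ⟹  x² − 16x − 80 = 0
x = 20 or x = −4, giving (20, −6) and (−4, −14).

(−4, −14) and (20, −6)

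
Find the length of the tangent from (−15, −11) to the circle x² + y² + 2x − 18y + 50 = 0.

With centre O = (−1, 9), |OP|² = 596 and r² = 32.
The tangent meets the radius at right angles, so tangent² = |PO|² − r² = 596 − 32 = 564.

2√141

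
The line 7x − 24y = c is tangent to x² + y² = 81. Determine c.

c = −225 or c = 225

Tangency holds when the distance from the centre (0, 0) to the line equals the radius 9:
|7·0 − 24·0 − c| / √625 = 9
|c| = 9·25, so c = 225 or c = −225.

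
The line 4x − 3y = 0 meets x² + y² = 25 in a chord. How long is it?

10

Centre (0, 0), r² = 25. Perpendicular distance d from centre to line = |0| / √25 = 0/√25.
Chord = 2√(r² − d²) = 2·√(25) = 10.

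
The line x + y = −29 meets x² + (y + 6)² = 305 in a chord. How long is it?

9√2

Centre (0, −6), r² = 305. Perpendicular distance d from centre to line = |23| / √2 = 23/√2.
Half the chord is √(r² − d²) = √(81/2), so the full chord is 9√2.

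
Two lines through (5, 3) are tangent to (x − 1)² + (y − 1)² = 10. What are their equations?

A line y − (3) = m(x − (5)) is tangent when its distance from (1, 1) is √10:
(−4m − (−2))² = 10(m² + 1)
3m² − 8m − 3 = 0, so m = 3 or m = −1/3.
With m = 3: 3x − y = 12. With m = −1/3: x + 3y = 14.

3x − y = 12 and x + 3y = 14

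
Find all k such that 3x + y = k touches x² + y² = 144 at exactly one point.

k = ±12√10

The line touches the circle iff its distance from (0, 0) is 12:
|3·0 + 1·0 − k| / √10 = 12
|k| = 12√10.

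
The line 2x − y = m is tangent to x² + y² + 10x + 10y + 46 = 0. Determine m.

m = −5 ± 2√5

For a tangent, require d(centre, line) = r = 2.
|2·(−5) − 1·(−5) − m| / √5 = 2
|m − (−5)| = 2√5.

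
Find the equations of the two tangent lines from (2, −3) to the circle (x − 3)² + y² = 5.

Write the tangent as mx − y + (−3 − m·(2)) = 0 and set its distance from the centre to √5:
[m·(1) − (3)]² = 5(m² + 1)
2m² + 3m − 2 = 0, so m = 1/2 or m = −2.
With m = 1/2: x − 2y = 8. With m = −2: 2x + y = 1.

x − 2y = 8 and 2x + y = 1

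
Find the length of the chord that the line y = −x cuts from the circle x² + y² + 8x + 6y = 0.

√2

Substitute y = −x:
2x² + 2x = 0  ⟹  x² + x = 0
x = 0 or x = −1, giving (0, 0) and (−1, 1).
Chord length = distance between (0, 0) and (−1, 1) = √2 = √2.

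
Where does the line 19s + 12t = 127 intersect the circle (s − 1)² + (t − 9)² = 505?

Express t = (127 − 19s)/12 and substitute into the circle:
505s² − 1010s − 72215 = 0  ⟹  s² − 2s − 143 = 0
s = 13 or s = −11, giving (13, −10) and (−11, 28).

(−11, 28) and (13, −10)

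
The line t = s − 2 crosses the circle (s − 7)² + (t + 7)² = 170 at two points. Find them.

(−6, −8) and (8, 6)

Express t = s − 2 and substitute into the circle:
2s² − 4s − 96 = 0  ⟹  s² − 2s − 48 = 0
s = 8 or s = −6, giving (8, 6) and (−6, −8).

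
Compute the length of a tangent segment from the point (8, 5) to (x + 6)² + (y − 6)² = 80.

3√13

With centre O = (−6, 6), |OP|² = 197 and r² = 80.
By the tangent–radius right angle, tangent length = √(|PO|² − r²) = √117 = 3√13.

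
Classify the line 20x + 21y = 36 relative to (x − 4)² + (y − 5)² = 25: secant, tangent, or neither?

Centre (4, 5), r² = 25. Distance² from centre to line = (149)²/841 = 22201/841.
Since d² > r², the line lies outside the circle.

neither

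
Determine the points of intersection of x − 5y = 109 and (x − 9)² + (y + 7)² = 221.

(4, −21) and (19, −18)

Substitute y = (−109 + x)/5:
26x² − 598x + 1976 = 0  ⟹  x² − 23x + 76 = 0
x = 19 or x = 4, giving (19, −18) and (4, −21).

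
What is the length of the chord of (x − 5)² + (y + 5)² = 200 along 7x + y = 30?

20√2

Express y = −7x + 30 and substitute into the circle:
50x² − 500x + 1050 = 0  ⟹  x² − 10x + 21 = 0
x = 7 or x = 3, giving (7, −19) and (3, 9).
Chord length = distance between (7, −19) and (3, 9) = √800 = 20√2.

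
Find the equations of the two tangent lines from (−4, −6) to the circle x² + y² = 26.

5x + y = −26 and x − 5y = 26

Let a tangent through (−4, −6) have slope m. Its distance from (0, 0) must equal √26:
[m·(4) − (6)]² = 26(m² + 1)
5m² + 24m − 5 = 0, so m = −5 or m = 1/5.
Through (−4, −6) these give 5x + y = −26 and x − 5y = 26.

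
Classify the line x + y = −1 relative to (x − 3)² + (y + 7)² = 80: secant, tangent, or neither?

secant

d² = (1·3 + 1·(−7) − (−1))²/2 = 9/2; r² = 80.
Since d² < r², the line cuts the circle twice.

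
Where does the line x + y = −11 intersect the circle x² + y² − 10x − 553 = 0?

From the line, y = −x − 11. Substituting:
2x² + 12x − 432 = 0  ⟹  x² + 6x − 216 = 0
x = 12 or x = −18, giving (12, −23) and (−18, 7).

(−18, 7) and (12, −23)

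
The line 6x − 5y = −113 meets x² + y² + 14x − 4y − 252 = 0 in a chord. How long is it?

4√61

The distance from (−7, 2) to the line is 61/√61, and r² = 305.
Chord = 2√(r² − d²) = 2·√(244) = 4√61.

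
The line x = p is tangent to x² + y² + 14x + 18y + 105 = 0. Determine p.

p = −12 or p = −2

Tangency holds when the distance from the centre (−7, −9) to the line equals the radius 5:
|1·(−7) + 0·(−9) − p| / √1 = 5
|p − (−7)| = 5, so p = −2 or p = −12.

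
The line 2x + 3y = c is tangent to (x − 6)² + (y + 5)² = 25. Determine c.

c = −3 ± 5√13

Tangency holds when the distance from the centre (6, −5) to the line equals the radius 5:
|2·6 + 3·(−5) − c| / √13 = 5
|c − (−3)| = 5√13.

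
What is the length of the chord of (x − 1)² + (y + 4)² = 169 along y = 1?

The distance from (1, −4) to the line is 5, and r² = 169.
Chord = 2√(r² − d²) = 2·√(144) = 24.

24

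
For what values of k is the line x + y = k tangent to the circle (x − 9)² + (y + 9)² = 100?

The line touches the circle iff its distance from (9, −9) is 10:
|1·9 + 1·(−9) − k| / √2 = 10
|k| = 10√2.

k = ±10√2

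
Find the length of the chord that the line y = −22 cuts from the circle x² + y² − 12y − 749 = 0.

From the line, y = −22. Substituting:
x² − 1 = 0
x = 1 or x = −1, giving (1, −22) and (−1, −22).
Chord length = distance between (1, −22) and (−1, −22) = √4 = 2.

2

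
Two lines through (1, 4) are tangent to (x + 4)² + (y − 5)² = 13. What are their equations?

Write the tangent as mx − y + (4 − m·(1)) = 0 and set its distance from the centre to √13:
(−5m − (1))² = 13(m² + 1)
6m² + 5m − 6 = 0, so m = 2/3 or m = −3/2.
Through (1, 4) these give 2x − 3y = −10 and 3x + 2y = 11.

2x − 3y = −10 and 3x + 2y = 11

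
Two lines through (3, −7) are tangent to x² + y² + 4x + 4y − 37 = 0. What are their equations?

x − 2y = 17 and 2x − y = 13

Let a tangent through (3, −7) have slope m. Its distance from (−2, −2) must equal 3√5:
[m·(−5) − (5)]² = 45(m² + 1)
2m² − 5m + 2 = 0, so m = 1/2 or m = 2.
With m = 1/2: x − 2y = 17. With m = 2: 2x − y = 13.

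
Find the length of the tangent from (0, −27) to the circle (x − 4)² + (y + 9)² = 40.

With centre O = (4, −9), |OP|² = 340 and r² = 40.
By the tangent–radius right angle, tangent length = √(|PO|² − r²) = √300 = 10√3.

10√3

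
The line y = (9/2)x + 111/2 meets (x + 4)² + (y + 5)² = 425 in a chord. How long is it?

4√85

Substitute y = (111 + 9x)/2:
85x² + 2210x + 13005 = 0  ⟹  x² + 26x + 153 = 0
x = −9 or x = −17, giving (−9, 15) and (−17, −21).
Chord length = distance between (−9, 15) and (−17, −21) = √1360 = 4√85.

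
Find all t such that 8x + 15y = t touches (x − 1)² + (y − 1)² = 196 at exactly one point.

t = −215 or t = 261

Tangency holds when the distance from the centre (1, 1) to the line equals the radius 14:
|8·1 + 15·1 − t| / √289 = 14
|t − (23)| = 14·17, so t = 261 or t = −215.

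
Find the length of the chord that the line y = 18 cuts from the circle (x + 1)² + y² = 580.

Express y = 18 and substitute into the circle:
x² + 2x − 255 = 0
x = 15 or x = −17, giving (15, 18) and (−17, 18).
Chord length = distance between (15, 18) and (−17, 18) = √1024 = 32.

32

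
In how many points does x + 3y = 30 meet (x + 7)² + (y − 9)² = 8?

0

d² = (1·(−7) + 3·9 − (30))²/10 = 10; r² = 8.
Since d² > r², the line lies outside the circle.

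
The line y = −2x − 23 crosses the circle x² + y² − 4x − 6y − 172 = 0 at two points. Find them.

Express y = −2x − 23 and substitute into the circle:
5x² + 100x + 495 = 0  ⟹  x² + 20x + 99 = 0
x = −9 or x = −11, giving (−9, −5) and (−11, −1).

(−11, −1) and (−9, −5)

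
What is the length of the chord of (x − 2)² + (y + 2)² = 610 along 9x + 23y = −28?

Substitute y = (−28 − 9x)/23:
610x² − 2440x − 320250 = 0  ⟹  x² − 4x − 525 = 0
x = 25 or x = −21, giving (25, −11) and (−21, 7).
Chord length = distance between (25, −11) and (−21, 7) = √2440 = 2√610.

2√610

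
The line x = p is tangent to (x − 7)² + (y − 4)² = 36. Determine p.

p = 1 or p = 13

The line touches the circle iff its distance from (7, 4) is 6:
|1·7 + 0·4 − p| / √1 = 6
|p − (7)| = 6, so p = 13 or p = 1.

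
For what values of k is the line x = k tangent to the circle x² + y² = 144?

k = −12 or k = 12

The line touches the circle iff its distance from (0, 0) is 12:
|1·0 + 0·0 − k| / √1 = 12
|k| = 12, so k = 12 or k = −12.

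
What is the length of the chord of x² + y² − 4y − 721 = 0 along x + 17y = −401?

√290

The distance from (0, 2) to the line is 435/√290, and r² = 725.
Chord = 2√(r² − d²) = 2·√(145/2) = √290.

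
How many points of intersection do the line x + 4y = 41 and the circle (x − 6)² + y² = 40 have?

0

Centre (6, 0), r² = 40. Distance² from centre to line = (−35)²/17 = 1225/17.
Since d² > r², the line lies outside the circle.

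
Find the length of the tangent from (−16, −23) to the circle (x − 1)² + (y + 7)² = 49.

The centre is (1, −7) and r = 7. The square of the distance from P to the centre is 289 + 256 = 545.
By the tangent–radius right angle, tangent length = √(|PO|² − r²) = √496 = 4√31.

4√31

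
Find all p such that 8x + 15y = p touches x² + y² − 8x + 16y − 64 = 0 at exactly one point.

The line touches the circle iff its distance from (4, −8) is 12:
|8·4 + 15·(−8) − p| / √289 = 12
|p − (−88)| = 12·17, so p = 116 or p = −292.

p = −292 or p = 116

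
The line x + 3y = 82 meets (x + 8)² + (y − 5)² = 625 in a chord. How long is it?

Express y = (82 − x)/3 and substitute into the circle:
10x² + 10x − 560 = 0  ⟹  x² + x − 56 = 0
x = 7 or x = −8, giving (7, 25) and (−8, 30).
Chord length = distance between (7, 25) and (−8, 30) = √250 = 5√10.

5√10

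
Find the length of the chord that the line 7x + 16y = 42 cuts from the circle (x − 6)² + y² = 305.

Centre (6, 0), r² = 305. Perpendicular distance d from centre to line = |0| / √305 = 0/√305.
Half the chord is √(r² − d²) = √(305), so the full chord is 2√305.

2√305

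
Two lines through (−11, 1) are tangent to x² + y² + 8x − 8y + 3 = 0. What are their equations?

Write the tangent as mx − y + (1 − m·(−11)) = 0 and set its distance from the centre to √29:
[m·(7) − (3)]² = 29(m² + 1)
10m² − 21m − 10 = 0, so m = 5/2 or m = −2/5.
Through (−11, 1) these give 5x − 2y = −57 and 2x + 5y = −17.

5x − 2y = −57 and 2x + 5y = −17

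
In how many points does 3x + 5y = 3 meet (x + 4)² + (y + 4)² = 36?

Substituting the line into the circle gives 34x² + 62x + 29 = 0.
Discriminant = (62)² − 4·34·(29) = −100 < 0.
No real roots: the line does not meet the circle.

0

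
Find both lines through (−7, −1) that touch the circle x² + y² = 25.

Let a tangent through (−7, −1) have slope m. Its distance from (0, 0) must equal 5:
(7m − (1))² = 25(m² + 1)
12m² − 7m − 12 = 0, so m = −3/4 or m = 4/3.
With m = −3/4: 3x + 4y = −25. With m = 4/3: 4x − 3y = −25.

3x + 4y = −25 and 4x − 3y = −25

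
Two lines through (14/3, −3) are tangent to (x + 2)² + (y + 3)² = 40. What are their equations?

3x − y = 17 and 3x + y = 11

Let a tangent through (14/3, −3) have slope m. Its distance from (−2, −3) must equal 2√10:
[m·(−20/3) − (0)]² = 40(m² + 1)
m² − 9 = 0, so m = 3 or m = −3.
Through (14/3, −3) these give 3x − y = 17 and 3x + y = 11.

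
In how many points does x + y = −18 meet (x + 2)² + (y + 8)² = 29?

0

Substituting the line into the circle gives 2x² + 24x + 75 = 0.
Δ = 576 − 600 = −24.
No real roots: the line does not meet the circle.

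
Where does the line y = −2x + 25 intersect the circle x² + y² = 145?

(8, 9) and (12, 1)

Express y = −2x + 25 and substitute into the circle:
5x² − 100x + 480 = 0  ⟹  x² − 20x + 96 = 0
x = 12 or x = 8, giving (12, 1) and (8, 9).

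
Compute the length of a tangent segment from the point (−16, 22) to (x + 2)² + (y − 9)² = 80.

Centre (−2, 9), r² = 80. |PO|² = (−14)² + (13)² = 365.
By the tangent–radius right angle, tangent length = √(|PO|² − r²) = √285.

√285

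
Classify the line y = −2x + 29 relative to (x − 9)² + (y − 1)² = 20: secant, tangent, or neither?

tangent

Substituting the line into the circle gives 5x² − 130x + 845 = 0.
Discriminant = (−130)² − 4·5·(845) = 0.
A repeated root: the line is tangent.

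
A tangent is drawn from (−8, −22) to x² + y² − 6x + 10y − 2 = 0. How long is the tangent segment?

Centre (3, −5), r² = 36. |PO|² = (−11)² + (−17)² = 410.
The tangent meets the radius at right angles, so tangent² = |PO|² − r² = 410 − 36 = 374.

√374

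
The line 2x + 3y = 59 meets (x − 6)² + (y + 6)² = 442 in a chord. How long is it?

6√13

The distance from (6, −6) to the line is 65/√13, and r² = 442.
Chord = 2√(r² − d²) = 2·√(117) = 6√13.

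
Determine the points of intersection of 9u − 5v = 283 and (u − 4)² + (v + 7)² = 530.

Substitute v = (−283 + 9u)/5:
106u² − 4664u + 48654 = 0  ⟹  u² − 44u + 459 = 0
u = 27 or u = 17, giving (27, −8) and (17, −26).

(17, −26) and (27, −8)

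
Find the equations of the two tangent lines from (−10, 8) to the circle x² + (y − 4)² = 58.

3x − 7y = −86 and 7x + 3y = −46

Write the tangent as mx − y + (8 − m·(−10)) = 0 and set its distance from the centre to √58:
(10m − (−4))² = 58(m² + 1)
21m² + 40m − 21 = 0, so m = 3/7 or m = −7/3.
Through (−10, 8) these give 3x − 7y = −86 and 7x + 3y = −46.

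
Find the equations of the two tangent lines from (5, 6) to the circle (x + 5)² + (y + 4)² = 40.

Let a tangent through (5, 6) have slope m. Its distance from (−5, −4) must equal 2√10:
(−10m − (−10))² = 40(m² + 1)
3m² − 10m + 3 = 0, so m = 3 or m = 1/3.
With m = 3: 3x − y = 9. With m = 1/3: x − 3y = −13.

3x − y = 9 and x − 3y = −13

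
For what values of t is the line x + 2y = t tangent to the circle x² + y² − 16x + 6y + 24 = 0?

t = 2 ± 7√5

Tangency holds when the distance from the centre (8, −3) to the line equals the radius 7:
|1·8 + 2·(−3) − t| / √5 = 7
|t − (2)| = 7√5.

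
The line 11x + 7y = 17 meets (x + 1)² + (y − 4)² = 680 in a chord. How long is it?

Substitute y = (17 − 11x)/7:
170x² + 340x − 33150 = 0  ⟹  x² + 2x − 195 = 0
x = 13 or x = −15, giving (13, −18) and (−15, 26).
|(13, −18) − (−15, 26)| = √((28)² + (−44)²) = 4√170.

4√170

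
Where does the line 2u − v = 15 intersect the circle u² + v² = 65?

Substitute v = 2u − 15:
5u² − 60u + 160 = 0  ⟹  u² − 12u + 32 = 0
u = 8 or u = 4, giving (8, 1) and (4, −7).

(4, −7) and (8, 1)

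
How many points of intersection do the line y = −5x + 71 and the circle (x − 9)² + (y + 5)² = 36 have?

d² = (5·9 + 1·(−5) − (71))²/26 = 961/26; r² = 36.
Since d² > r², the line lies outside the circle.

0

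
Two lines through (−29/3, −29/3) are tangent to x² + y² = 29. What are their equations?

Write the tangent as mx − y + (−29/3 − m·(−29/3)) = 0 and set its distance from the centre to √29:
[m·(29/3) − (29/3)]² = 29(m² + 1)
10m² − 29m + 10 = 0, so m = 5/2 or m = 2/5.
Through (−29/3, −29/3) these give 5x − 2y = −29 and 2x − 5y = 29.

5x − 2y = −29 and 2x − 5y = 29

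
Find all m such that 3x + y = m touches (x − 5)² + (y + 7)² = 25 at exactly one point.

The line touches the circle iff its distance from (5, −7) is 5:
|3·5 + 1·(−7) − m| / √10 = 5
|m − (8)| = 5√10.

m = 8 ± 5√10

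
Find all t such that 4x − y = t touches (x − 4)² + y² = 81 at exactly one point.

Tangency holds when the distance from the centre (4, 0) to the line equals the radius 9:
|4·4 − 1·0 − t| / √17 = 9
|t − (16)| = 9√17.

t = 16 ± 9√17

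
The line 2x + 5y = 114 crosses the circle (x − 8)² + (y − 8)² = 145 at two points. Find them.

(7, 20) and (17, 16)

From the line, y = (114 − 2x)/5. Substituting:
29x² − 696x + 3451 = 0  ⟹  x² − 24x + 119 = 0
x = 17 or x = 7, giving (17, 16) and (7, 20).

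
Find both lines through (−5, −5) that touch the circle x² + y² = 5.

2x − y = −5 and x − 2y = 5

A line y − (−5) = m(x − (−5)) is tangent when its distance from (0, 0) is √5:
(5m − (5))² = 5(m² + 1)
2m² − 5m + 2 = 0, so m = 2 or m = 1/2.
With m = 2: 2x − y = −5. With m = 1/2: x − 2y = 5.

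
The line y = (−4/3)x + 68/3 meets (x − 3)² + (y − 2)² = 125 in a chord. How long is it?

10

From the line, y = (68 − 4x)/3. Substituting:
25x² − 550x + 2800 = 0  ⟹  x² − 22x + 112 = 0
x = 14 or x = 8, giving (14, 4) and (8, 12).
|(14, 4) − (8, 12)| = √((6)² + (−8)²) = 10.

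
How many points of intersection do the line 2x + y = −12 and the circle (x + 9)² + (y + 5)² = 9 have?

Centre (−9, −5), r² = 9. Distance² from centre to line = (−11)²/5 = 121/5.
Since d² > r², the line lies outside the circle.

0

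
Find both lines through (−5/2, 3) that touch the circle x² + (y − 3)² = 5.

2x + y = −2 and 2x − y = −8

A line y − (3) = m(x − (−5/2)) is tangent when its distance from (0, 3) is √5:
(5/2m − (0))² = 5(m² + 1)
m² − 4 = 0, so m = −2 or m = 2.
Through (−5/2, 3) these give 2x + y = −2 and 2x − y = −8.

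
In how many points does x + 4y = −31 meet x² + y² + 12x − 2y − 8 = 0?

0

Substituting the line into the circle gives 17x² + 262x + 1081 = 0.
Δ = 68644 − 73508 = −4864.
No real roots: the line does not meet the circle.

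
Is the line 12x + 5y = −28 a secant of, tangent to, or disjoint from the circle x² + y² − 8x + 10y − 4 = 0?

secant

d² = (12·4 + 5·(−5) − (−28))²/169 = 2601/169; r² = 45.
Since d² < r², the line cuts the circle twice.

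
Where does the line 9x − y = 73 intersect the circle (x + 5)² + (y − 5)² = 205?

(8, −1) and (9, 8)

Substitute y = 9x − 73:
82x² − 1394x + 5904 = 0  ⟹  x² − 17x + 72 = 0
x = 9 or x = 8, giving (9, 8) and (8, −1).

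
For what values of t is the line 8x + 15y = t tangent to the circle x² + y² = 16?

t = −68 or t = 68

For a tangent, require d(centre, line) = r = 4.
|8·0 + 15·0 − t| / √289 = 4
|t| = 4·17, so t = 68 or t = −68.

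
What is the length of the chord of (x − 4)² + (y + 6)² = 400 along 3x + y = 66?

4√10

Substitute y = −3x + 66:
10x² − 440x + 4800 = 0  ⟹  x² − 44x + 480 = 0
x = 24 or x = 20, giving (24, −6) and (20, 6).
Chord length = distance between (24, −6) and (20, 6) = √160 = 4√10.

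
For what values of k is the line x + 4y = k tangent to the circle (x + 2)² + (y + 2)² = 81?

Tangency holds when the distance from the centre (−2, −2) to the line equals the radius 9:
|1·(−2) + 4·(−2) − k| / √17 = 9
|k − (−10)| = 9√17.

k = −10 ± 9√17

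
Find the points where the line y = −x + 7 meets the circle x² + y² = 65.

(−1, 8) and (8, −1)

Substitute y = −x + 7:
2x² − 14x − 16 = 0  ⟹  x² − 7x − 8 = 0
x = 8 or x = −1, giving (8, −1) and (−1, 8).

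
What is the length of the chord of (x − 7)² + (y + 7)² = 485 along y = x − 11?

31√2

Centre (7, −7), r² = 485. Perpendicular distance d from centre to line = |3| / √2 = 3/√2.
Chord = 2√(r² − d²) = 2·√(961/2) = 31√2.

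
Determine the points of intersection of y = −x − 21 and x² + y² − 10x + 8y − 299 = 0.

(−13, −8) and (1, −22)

From the line, y = −x − 21. Substituting:
2x² + 24x − 26 = 0  ⟹  x² + 12x − 13 = 0
x = 1 or x = −13, giving (1, −22) and (−13, −8).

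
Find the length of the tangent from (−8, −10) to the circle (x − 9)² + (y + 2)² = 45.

Centre (9, −2), r² = 45. |PO|² = (−17)² + (−8)² = 353.
Power of the point: PT² = |PO|² − r² = 308, so PT = 2√77.

2√77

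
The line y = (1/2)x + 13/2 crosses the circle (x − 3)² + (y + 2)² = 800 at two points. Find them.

From the line, y = (13 + x)/2. Substituting:
5x² + 10x − 2875 = 0  ⟹  x² + 2x − 575 = 0
x = 23 or x = −25, giving (23, 18) and (−25, −6).

(−25, −6) and (23, 18)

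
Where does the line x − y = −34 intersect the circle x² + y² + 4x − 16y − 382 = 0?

Substitute y = x + 34:
2x² + 56x + 230 = 0  ⟹  x² + 28x + 115 = 0
x = −5 or x = −23, giving (−5, 29) and (−23, 11).

(−23, 11) and (−5, 29)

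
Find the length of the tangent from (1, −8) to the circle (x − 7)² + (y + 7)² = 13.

2√6

Centre (7, −7), r² = 13. |PO|² = (−6)² + (−1)² = 37.
The tangent meets the radius at right angles, so tangent² = |PO|² − r² = 37 − 13 = 24.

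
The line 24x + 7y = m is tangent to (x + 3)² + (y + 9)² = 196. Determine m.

m = −485 or m = 215

Tangency holds when the distance from the centre (−3, −9) to the line equals the radius 14:
|24·(−3) + 7·(−9) − m| / √625 = 14
|m − (−135)| = 14·25, so m = 215 or m = −485.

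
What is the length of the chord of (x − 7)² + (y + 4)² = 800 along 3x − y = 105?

Express y = 3x − 105 and substitute into the circle:
10x² − 620x + 9450 = 0  ⟹  x² − 62x + 945 = 0
x = 35 or x = 27, giving (35, 0) and (27, −24).
Chord length = distance between (35, 0) and (27, −24) = √640 = 8√10.

8√10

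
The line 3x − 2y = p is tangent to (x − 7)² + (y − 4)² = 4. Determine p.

Tangency holds when the distance from the centre (7, 4) to the line equals the radius 2:
|3·7 − 2·4 − p| / √13 = 2
|p − (13)| = 2√13.

p = 13 ± 2√13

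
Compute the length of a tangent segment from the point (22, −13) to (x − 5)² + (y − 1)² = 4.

√481

The centre is (5, 1) and r = 2. The square of the distance from P to the centre is 289 + 196 = 485.
The tangent meets the radius at right angles, so tangent² = |PO|² − r² = 485 − 4 = 481.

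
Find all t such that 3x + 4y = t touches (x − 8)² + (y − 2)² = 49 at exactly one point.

For a tangent, require d(centre, line) = r = 7.
|3·8 + 4·2 − t| / √25 = 7
|t − (32)| = 7·5, so t = 67 or t = −3.

t = −3 or t = 67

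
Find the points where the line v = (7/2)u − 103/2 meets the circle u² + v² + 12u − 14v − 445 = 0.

Substitute v = (−103 + 7u)/2:
53u² − 1590u + 11713 = 0  ⟹  u² − 30u + 221 = 0
u = 17 or u = 13, giving (17, 8) and (13, −6).

(13, −6) and (17, 8)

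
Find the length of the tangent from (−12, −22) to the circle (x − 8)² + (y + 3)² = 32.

27

Centre (8, −3), r² = 32. |PO|² = (−20)² + (−19)² = 761.
Power of the point: PT² = |PO|² − r² = 729, so PT = 27.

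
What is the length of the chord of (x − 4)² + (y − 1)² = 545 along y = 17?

34

Centre (4, 1), r² = 545. Perpendicular distance d from centre to line = |−16| / √1 = 16.
Half the chord is √(r² − d²) = √(289), so the full chord is 34.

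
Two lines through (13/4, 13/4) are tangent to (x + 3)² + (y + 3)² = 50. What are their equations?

A line y − (13/4) = m(x − (13/4)) is tangent when its distance from (−3, −3) is 5√2:
(−25/4m − (−25/4))² = 50(m² + 1)
7m² + 50m + 7 = 0, so m = −7 or m = −1/7.
Through (13/4, 13/4) these give 7x + y = 26 and x + 7y = 26.

7x + y = 26 and x + 7y = 26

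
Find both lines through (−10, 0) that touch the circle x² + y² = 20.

Write the tangent as mx − y + (0 − m·(−10)) = 0 and set its distance from the centre to 2√5:
(10m − (0))² = 20(m² + 1)
4m² − 1 = 0, so m = 1/2 or m = −1/2.
With m = 1/2: x − 2y = −10. With m = −1/2: x + 2y = −10.

x − 2y = −10 and x + 2y = −10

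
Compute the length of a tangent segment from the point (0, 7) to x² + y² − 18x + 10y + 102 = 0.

√221

Centre (9, −5), r² = 4. |PO|² = (−9)² + (12)² = 225.
Power of the point: PT² = |PO|² − r² = 221, so PT = √221.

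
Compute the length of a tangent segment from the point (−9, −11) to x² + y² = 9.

Centre (0, 0), r² = 9. |PO|² = (−9)² + (−11)² = 202.
Power of the point: PT² = |PO|² − r² = 193, so PT = √193.

√193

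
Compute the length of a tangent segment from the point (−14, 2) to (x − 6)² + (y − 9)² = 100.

√349

Centre (6, 9), r² = 100. |PO|² = (−20)² + (−7)² = 449.
The tangent meets the radius at right angles, so tangent² = |PO|² − r² = 449 − 100 = 349.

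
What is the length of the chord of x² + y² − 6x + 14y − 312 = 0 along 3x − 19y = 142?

Centre (3, −7), r² = 370. Perpendicular distance d from centre to line = |0| / √370 = 0/√370.
Chord = 2√(r² − d²) = 2·√(370) = 2√370.

2√370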